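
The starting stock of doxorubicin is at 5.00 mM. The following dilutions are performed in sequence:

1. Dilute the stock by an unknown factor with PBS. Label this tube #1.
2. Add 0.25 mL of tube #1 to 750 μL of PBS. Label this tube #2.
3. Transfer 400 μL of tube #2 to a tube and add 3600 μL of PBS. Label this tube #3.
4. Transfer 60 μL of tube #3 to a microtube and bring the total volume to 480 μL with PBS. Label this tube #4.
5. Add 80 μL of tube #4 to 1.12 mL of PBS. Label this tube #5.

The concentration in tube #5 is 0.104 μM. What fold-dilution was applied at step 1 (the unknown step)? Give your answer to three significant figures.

10.0-fold

Step 1: unknown factor x
Step 2: 0.25 mL + 750 μL = 1 mL total → factor 1/0.25 = 4
Step 3: 400 μL + 3600 μL = 4000 μL total → factor 4000/400 = 10
Step 4: 60 μL brought to 480 μL → factor 480/60 = 8
Step 5: 80 μL + 1.12 mL = 1200 μL total → factor 1200/80 = 15
Product of known-step factors = 4800
Overall factor = 5.00 mM / (0.104 μM) = 48077
x = 48077 / 4800 = 10.0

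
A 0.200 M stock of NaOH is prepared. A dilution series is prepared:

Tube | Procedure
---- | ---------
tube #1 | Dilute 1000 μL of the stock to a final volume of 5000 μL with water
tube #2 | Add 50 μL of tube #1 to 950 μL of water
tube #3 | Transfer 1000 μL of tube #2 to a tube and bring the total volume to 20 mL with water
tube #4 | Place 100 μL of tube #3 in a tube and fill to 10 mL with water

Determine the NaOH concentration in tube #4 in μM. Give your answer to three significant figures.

1.00 μM

Step 1: 1000 μL brought to 5000 μL → factor 5000/1000 = 5
Step 2: 50 μL + 950 μL = 1000 μL total → factor 1000/50 = 20
Step 3: 1000 μL brought to 20 mL → factor 20000/1000 = 20
Step 4: 100 μL brought to 10 mL → factor 10000/100 = 100
Overall dilution factor = 5 × 20 × 20 × 100 = 2 × 10^5
Final = 0.200 M / 2 × 10^5 = 1.000 × 10^-6 M = 1.00 μM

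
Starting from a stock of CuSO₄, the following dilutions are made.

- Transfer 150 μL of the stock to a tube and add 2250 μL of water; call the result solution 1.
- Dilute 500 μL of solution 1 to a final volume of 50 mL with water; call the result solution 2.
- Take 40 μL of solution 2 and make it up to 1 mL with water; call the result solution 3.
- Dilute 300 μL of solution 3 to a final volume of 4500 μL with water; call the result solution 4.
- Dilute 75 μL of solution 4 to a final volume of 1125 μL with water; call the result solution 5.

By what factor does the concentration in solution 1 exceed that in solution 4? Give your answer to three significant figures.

3.75 × 10^4

Step 1: 150 μL + 2250 μL = 2400 μL total → factor 2400/150 = 16
Step 2: 500 μL brought to 50 mL → factor 50000/500 = 100
Step 3: 40 μL brought to 1 mL → factor 1000/40 = 25
Step 4: 300 μL brought to 4500 μL → factor 4500/300 = 15
Dilution factor to solution 1 = 16; to solution 4 = 6 × 10^5
[solution 1]/[solution 4] = (factor to solution 4)/(factor to solution 1) = 6 × 10^5/16 = 3.75 × 10^4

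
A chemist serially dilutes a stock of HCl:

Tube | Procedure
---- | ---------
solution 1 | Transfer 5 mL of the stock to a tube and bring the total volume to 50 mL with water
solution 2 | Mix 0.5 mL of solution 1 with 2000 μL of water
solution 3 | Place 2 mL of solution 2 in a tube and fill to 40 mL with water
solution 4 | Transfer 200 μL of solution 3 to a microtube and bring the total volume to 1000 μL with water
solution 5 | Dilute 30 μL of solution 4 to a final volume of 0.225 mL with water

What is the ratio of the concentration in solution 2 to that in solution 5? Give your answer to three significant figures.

750

Step 1: 5 mL brought to 50 mL → factor 50/5 = 10
Step 2: 0.5 mL + 2000 μL = 2.5 mL total → factor 2.5/0.5 = 5
Step 3: 2 mL brought to 40 mL → factor 40/2 = 20
Step 4: 200 μL brought to 1000 μL → factor 1000/200 = 5
Step 5: 30 μL brought to 0.225 mL → factor 225/30 = 7.5
Dilution factor to solution 2 = 50; to solution 5 = 37500
[solution 2]/[solution 5] = (factor to solution 5)/(factor to solution 2) = 37500/50 = 750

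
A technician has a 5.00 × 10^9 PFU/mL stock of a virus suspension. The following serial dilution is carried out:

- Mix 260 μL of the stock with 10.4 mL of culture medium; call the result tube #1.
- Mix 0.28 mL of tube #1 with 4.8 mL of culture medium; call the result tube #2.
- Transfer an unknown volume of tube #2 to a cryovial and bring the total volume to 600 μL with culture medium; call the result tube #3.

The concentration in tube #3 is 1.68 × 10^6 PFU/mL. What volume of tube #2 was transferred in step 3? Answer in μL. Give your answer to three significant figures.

150 μL

Step 1: 260 μL + 10.4 mL = 10660 μL total → factor 10660/260 = 41
Step 2: 0.28 mL + 4.8 mL = 5.08 mL total → factor 5.08/0.28 = 18.143
Step 3: v brought to 600 μL → factor = 600 μL/v
Product of known-step factors = 743.86
Overall factor = 5.00 × 10^9 PFU/mL / (1.68 × 10^6 PFU/mL) = 2976.2
Step-3 factor = 2976.2 / 743.86 = 4.001
v = 600 μL / 4.001 = 150 μL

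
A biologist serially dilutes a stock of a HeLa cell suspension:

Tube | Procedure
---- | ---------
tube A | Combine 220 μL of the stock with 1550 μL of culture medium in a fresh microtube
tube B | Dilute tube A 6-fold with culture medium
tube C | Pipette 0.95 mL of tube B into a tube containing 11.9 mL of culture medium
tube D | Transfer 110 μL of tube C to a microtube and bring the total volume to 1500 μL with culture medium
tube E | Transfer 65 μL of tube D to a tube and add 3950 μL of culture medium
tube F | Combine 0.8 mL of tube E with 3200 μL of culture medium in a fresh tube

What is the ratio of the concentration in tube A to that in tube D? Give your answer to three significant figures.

Step 1: 220 μL + 1550 μL = 1770 μL total → factor 1770/220 = 8.0455
Step 2: 6-fold → factor 6
Step 3: 0.95 mL + 11.9 mL = 12.85 mL total → factor 12.85/0.95 = 13.526
Step 4: 110 μL brought to 1500 μL → factor 1500/110 = 13.636
Dilution factor to tube A = 8.0455; to tube D = 8903.9
[tube A]/[tube D] = (factor to tube D)/(factor to tube A) = 8903.9/8.0455 = 1.11 × 10^3

1.11 × 10^3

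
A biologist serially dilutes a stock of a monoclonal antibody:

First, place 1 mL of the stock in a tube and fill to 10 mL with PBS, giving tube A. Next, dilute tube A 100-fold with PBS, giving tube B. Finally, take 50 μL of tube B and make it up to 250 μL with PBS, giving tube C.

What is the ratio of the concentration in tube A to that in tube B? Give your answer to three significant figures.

100

Step 1: 1 mL brought to 10 mL → factor 10/1 = 10
Step 2: 100-fold → factor 100
Dilution factor to tube A = 10; to tube B = 1000
[tube A]/[tube B] = (factor to tube B)/(factor to tube A) = 1000/10 = 100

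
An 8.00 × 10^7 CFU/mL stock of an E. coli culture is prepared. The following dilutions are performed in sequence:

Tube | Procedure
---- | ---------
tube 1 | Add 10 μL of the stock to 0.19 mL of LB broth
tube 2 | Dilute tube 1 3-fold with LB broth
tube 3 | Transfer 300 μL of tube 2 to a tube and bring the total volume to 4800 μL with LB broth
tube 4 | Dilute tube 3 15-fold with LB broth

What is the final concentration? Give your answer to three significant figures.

5.56 × 10^3 CFU/mL

Step 1: 10 μL + 0.19 mL = 200 μL total → factor 200/10 = 20
Step 2: 3-fold → factor 3
Step 3: 300 μL brought to 4800 μL → factor 4800/300 = 16
Step 4: 15-fold → factor 15
Overall dilution factor = 20 × 3 × 16 × 15 = 14400
Final = 8.00 × 10^7 CFU/mL / 14400 = 5.56 × 10^3 CFU/mL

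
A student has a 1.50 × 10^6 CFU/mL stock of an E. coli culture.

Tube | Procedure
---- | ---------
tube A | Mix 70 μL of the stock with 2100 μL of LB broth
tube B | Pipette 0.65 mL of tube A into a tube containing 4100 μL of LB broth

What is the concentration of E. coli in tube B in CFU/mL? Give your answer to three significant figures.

Step 1: 70 μL + 2100 μL = 2170 μL total → factor 2170/70 = 31
Step 2: 0.65 mL + 4100 μL = 4.75 mL total → factor 4.75/0.65 = 7.3077
Overall dilution factor = 31 × 7.3077 = 226.54
Final = 1.50 × 10^6 CFU/mL / 226.54 = 6.62 × 10^3 CFU/mL

6.62 × 10^3 CFU/mL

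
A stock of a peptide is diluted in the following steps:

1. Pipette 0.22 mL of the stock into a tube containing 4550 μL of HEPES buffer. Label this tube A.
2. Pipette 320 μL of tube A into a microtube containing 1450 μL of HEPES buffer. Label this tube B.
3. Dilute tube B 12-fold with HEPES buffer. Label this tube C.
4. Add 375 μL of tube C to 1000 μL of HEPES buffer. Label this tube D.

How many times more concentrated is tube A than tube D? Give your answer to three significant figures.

243

Step 1: 0.22 mL + 4550 μL = 4.77 mL total → factor 4.77/0.22 = 21.682
Step 2: 320 μL + 1450 μL = 1770 μL total → factor 1770/320 = 5.5312
Step 3: 12-fold → factor 12
Step 4: 375 μL + 1000 μL = 1375 μL total → factor 1375/375 = 3.6667
Dilution factor to tube A = 21.682; to tube D = 5276.8
[tube A]/[tube D] = (factor to tube D)/(factor to tube A) = 5276.8/21.682 = 243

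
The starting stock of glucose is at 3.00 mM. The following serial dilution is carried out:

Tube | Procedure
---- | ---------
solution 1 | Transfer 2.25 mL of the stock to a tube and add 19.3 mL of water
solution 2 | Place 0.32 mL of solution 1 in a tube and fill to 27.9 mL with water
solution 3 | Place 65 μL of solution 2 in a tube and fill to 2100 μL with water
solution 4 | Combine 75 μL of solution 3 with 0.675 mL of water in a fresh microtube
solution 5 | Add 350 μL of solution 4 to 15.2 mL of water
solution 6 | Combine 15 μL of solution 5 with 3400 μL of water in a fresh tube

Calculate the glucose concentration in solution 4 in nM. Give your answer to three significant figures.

Step 1: 2.25 mL + 19.3 mL = 21.55 mL total → factor 21.55/2.25 = 9.5778
Step 2: 0.32 mL brought to 27.9 mL → factor 27.9/0.32 = 87.188
Step 3: 65 μL brought to 2100 μL → factor 2100/65 = 32.308
Step 4: 75 μL + 0.675 mL = 750 μL total → factor 750/75 = 10
Dilution factor through solution 4 = 9.5778 × 87.188 × 32.308 × 10 = 2.6979 × 10^5
[solution 4] = 3.00 mM / 2.6979 × 10^5 = 1.112 × 10^-5 mM = 11.1 nM

11.1 nM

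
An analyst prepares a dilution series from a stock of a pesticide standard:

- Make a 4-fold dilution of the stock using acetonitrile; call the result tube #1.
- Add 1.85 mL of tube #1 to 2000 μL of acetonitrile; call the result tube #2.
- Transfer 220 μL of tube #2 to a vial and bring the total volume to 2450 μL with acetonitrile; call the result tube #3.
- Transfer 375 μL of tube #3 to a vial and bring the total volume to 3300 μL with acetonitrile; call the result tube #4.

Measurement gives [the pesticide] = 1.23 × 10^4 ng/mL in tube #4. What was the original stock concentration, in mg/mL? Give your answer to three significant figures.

10.0 mg/mL

Step 1: 4-fold → factor 4
Step 2: 1.85 mL + 2000 μL = 3.85 mL total → factor 3.85/1.85 = 2.0811
Step 3: 220 μL brought to 2450 μL → factor 2450/220 = 11.136
Step 4: 375 μL brought to 3300 μL → factor 3300/375 = 8.8
Overall dilution factor = 4 × 2.0811 × 11.136 × 8.8 = 815.78
Stock = 1.23 × 10^4 ng/mL × 815.78 = 1.003 × 10^7 ng/mL = 10.0 mg/mL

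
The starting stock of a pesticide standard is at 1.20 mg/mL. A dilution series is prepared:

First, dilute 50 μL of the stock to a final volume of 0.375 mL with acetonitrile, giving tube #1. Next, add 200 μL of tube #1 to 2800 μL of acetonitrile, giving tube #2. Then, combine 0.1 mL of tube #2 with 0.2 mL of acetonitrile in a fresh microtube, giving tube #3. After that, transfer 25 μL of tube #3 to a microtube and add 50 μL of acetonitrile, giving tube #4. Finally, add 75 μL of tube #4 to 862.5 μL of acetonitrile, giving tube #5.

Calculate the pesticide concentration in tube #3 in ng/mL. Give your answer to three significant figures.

Step 1: 50 μL brought to 0.375 mL → factor 375/50 = 7.5
Step 2: 200 μL + 2800 μL = 3000 μL total → factor 3000/200 = 15
Step 3: 0.1 mL + 0.2 mL = 0.3 mL total → factor 0.3/0.1 = 3
Dilution factor through tube #3 = 7.5 × 15 × 3 = 337.5
[tube #3] = 1.20 mg/mL / 337.5 = 0.003556 mg/mL = 3.56 × 10^3 ng/mL

3.56 × 10^3 ng/mL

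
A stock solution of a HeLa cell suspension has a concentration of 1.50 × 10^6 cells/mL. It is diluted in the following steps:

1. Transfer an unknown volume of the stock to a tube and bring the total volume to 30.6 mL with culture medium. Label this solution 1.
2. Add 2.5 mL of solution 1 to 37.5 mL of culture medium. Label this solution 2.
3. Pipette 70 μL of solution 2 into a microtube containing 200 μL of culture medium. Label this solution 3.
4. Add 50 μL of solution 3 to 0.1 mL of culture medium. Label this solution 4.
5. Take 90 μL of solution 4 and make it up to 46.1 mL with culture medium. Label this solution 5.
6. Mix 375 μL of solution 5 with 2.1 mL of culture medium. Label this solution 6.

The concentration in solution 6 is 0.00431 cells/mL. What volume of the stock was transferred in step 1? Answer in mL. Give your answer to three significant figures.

0.0550 mL

Step 1: v brought to 30.6 mL → factor = 30.6 mL/v
Step 2: 2.5 mL + 37.5 mL = 40 mL total → factor 40/2.5 = 16
Step 3: 70 μL + 200 μL = 270 μL total → factor 270/70 = 3.8571
Step 4: 50 μL + 0.1 mL = 150 μL total → factor 150/50 = 3
Step 5: 90 μL brought to 46.1 mL → factor 46100/90 = 512.22
Step 6: 375 μL + 2.1 mL = 2475 μL total → factor 2475/375 = 6.6
Product of known-step factors = 6.2591 × 10^5
Overall factor = 1.50 × 10^6 cells/mL / (0.00431 cells/mL) = 3.4803 × 10^8
Step-1 factor = 3.4803 × 10^8 / 6.2591 × 10^5 = 556.04
v = 30.6 mL / 556.04 = 0.0550 mL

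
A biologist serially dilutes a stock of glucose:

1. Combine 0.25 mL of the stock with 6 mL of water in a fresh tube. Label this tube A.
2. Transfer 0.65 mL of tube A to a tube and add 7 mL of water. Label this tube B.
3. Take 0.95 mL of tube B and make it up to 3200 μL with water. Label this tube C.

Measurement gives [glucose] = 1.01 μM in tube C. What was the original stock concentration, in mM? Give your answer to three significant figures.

1.00 mM

Step 1: 0.25 mL + 6 mL = 6.25 mL total → factor 6.25/0.25 = 25
Step 2: 0.65 mL + 7 mL = 7.65 mL total → factor 7.65/0.65 = 11.769
Step 3: 0.95 mL brought to 3200 μL → factor 3.2/0.95 = 3.3684
Overall dilution factor = 25 × 11.769 × 3.3684 = 991.09
Stock = 1.01 μM × 991.09 = 1001 μM = 1.00 mM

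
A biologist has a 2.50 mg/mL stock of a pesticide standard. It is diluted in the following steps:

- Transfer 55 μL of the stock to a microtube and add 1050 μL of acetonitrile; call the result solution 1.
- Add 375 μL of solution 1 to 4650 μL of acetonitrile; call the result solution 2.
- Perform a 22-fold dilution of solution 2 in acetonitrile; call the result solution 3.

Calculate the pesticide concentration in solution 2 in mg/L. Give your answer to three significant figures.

9.29 mg/L

Step 1: 55 μL + 1050 μL = 1105 μL total → factor 1105/55 = 20.091
Step 2: 375 μL + 4650 μL = 5025 μL total → factor 5025/375 = 13.4
Dilution factor through solution 2 = 20.091 × 13.4 = 269.22
[solution 2] = 2.50 mg/mL / 269.22 = 0.009286 mg/mL = 9.29 mg/L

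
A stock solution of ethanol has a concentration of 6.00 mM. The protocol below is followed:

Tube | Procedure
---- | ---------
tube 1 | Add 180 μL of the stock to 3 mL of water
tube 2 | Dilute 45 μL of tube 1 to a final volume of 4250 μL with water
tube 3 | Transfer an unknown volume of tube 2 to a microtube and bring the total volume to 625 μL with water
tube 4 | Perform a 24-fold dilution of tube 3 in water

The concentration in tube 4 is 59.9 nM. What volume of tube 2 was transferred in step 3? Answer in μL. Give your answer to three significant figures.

Step 1: 180 μL + 3 mL = 3180 μL total → factor 3180/180 = 17.667
Step 2: 45 μL brought to 4250 μL → factor 4250/45 = 94.444
Step 3: v brought to 625 μL → factor = 625 μL/v
Step 4: 24-fold → factor 24
Product of known-step factors = 40044
Overall factor = 6.00 mM / (59.9 nM) = 1.0017 × 10^5
Step-3 factor = 1.0017 × 10^5 / 40044 = 2.5014
v = 625 μL / 2.5014 = 250 μL

250 μL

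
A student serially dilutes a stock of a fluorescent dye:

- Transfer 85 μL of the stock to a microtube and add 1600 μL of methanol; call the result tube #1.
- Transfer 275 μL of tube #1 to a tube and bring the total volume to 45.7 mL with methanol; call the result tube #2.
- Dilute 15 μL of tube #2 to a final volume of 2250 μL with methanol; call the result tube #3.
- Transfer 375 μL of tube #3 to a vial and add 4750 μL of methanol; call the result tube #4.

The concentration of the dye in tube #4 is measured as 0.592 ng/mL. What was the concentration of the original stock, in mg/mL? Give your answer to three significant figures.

Step 1: 85 μL + 1600 μL = 1685 μL total → factor 1685/85 = 19.824
Step 2: 275 μL brought to 45.7 mL → factor 45700/275 = 166.18
Step 3: 15 μL brought to 2250 μL → factor 2250/15 = 150
Step 4: 375 μL + 4750 μL = 5125 μL total → factor 5125/375 = 13.667
Overall dilution factor = 19.824 × 166.18 × 150 × 13.667 = 6.7533 × 10^6
Stock = 0.592 ng/mL × 6.7533 × 10^6 = 3.998 × 10^6 ng/mL = 4.00 mg/mL

4.00 mg/mL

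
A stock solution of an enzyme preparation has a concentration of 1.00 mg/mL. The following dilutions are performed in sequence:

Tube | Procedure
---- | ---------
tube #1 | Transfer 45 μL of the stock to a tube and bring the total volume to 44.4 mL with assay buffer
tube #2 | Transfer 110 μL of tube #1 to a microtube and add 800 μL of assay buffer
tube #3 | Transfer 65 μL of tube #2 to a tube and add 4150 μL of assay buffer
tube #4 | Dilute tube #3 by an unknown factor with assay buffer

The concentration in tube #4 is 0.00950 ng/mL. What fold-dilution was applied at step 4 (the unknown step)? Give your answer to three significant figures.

Step 1: 45 μL brought to 44.4 mL → factor 44400/45 = 986.67
Step 2: 110 μL + 800 μL = 910 μL total → factor 910/110 = 8.2727
Step 3: 65 μL + 4150 μL = 4215 μL total → factor 4215/65 = 64.846
Step 4: unknown factor x
Product of known-step factors = 5.293 × 10^5
Overall factor = 1.00 mg/mL / (0.00950 ng/mL) = 1.0526 × 10^8
x = 1.0526 × 10^8 / 5.293 × 10^5 = 199

199-fold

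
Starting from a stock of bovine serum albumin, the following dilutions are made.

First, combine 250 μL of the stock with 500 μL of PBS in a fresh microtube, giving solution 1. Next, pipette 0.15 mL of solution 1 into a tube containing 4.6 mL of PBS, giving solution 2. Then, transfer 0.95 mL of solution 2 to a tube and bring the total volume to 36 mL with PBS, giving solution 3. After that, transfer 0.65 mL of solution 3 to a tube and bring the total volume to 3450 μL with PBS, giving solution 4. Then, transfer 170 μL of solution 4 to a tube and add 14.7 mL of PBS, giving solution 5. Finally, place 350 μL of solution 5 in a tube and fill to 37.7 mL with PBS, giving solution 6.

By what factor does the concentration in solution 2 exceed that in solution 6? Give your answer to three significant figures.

1.90 × 10^6

Step 1: 250 μL + 500 μL = 750 μL total → factor 750/250 = 3
Step 2: 0.15 mL + 4.6 mL = 4.75 mL total → factor 4.75/0.15 = 31.667
Step 3: 0.95 mL brought to 36 mL → factor 36/0.95 = 37.895
Step 4: 0.65 mL brought to 3450 μL → factor 3.45/0.65 = 5.3077
Step 5: 170 μL + 14.7 mL = 14870 μL total → factor 14870/170 = 87.471
Step 6: 350 μL brought to 37.7 mL → factor 37700/350 = 107.71
Dilution factor to solution 2 = 95; to solution 6 = 1.8003 × 10^8
[solution 2]/[solution 6] = (factor to solution 6)/(factor to solution 2) = 1.8003 × 10^8/95 = 1.90 × 10^6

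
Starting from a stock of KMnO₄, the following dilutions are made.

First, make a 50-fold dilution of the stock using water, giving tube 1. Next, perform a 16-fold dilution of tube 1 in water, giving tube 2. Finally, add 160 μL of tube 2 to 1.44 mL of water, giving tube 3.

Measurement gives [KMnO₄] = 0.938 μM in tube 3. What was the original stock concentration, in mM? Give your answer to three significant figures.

Step 1: 50-fold → factor 50
Step 2: 16-fold → factor 16
Step 3: 160 μL + 1.44 mL = 1600 μL total → factor 1600/160 = 10
Overall dilution factor = 50 × 16 × 10 = 8000
Stock = 0.938 μM × 8000 = 7504 μM = 7.50 mM

7.50 mM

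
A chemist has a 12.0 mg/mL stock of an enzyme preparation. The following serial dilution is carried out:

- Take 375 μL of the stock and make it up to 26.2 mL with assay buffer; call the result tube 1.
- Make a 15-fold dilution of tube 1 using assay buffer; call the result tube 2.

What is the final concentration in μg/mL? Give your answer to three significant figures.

11.5 μg/mL

Step 1: 375 μL brought to 26.2 mL → factor 26200/375 = 69.867
Step 2: 15-fold → factor 15
Overall dilution factor = 69.867 × 15 = 1048
Final = 12.0 mg/mL / 1048 = 0.01145 mg/mL = 11.5 μg/mL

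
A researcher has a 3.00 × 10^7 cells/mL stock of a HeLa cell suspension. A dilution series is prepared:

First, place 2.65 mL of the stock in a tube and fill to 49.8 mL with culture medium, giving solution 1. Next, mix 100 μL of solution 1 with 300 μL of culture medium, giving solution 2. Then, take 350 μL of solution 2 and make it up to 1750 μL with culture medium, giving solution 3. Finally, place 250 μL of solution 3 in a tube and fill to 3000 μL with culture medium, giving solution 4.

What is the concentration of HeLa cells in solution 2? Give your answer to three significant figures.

Step 1: 2.65 mL brought to 49.8 mL → factor 49.8/2.65 = 18.792
Step 2: 100 μL + 300 μL = 400 μL total → factor 400/100 = 4
Dilution factor through solution 2 = 18.792 × 4 = 75.17
[solution 2] = 3.00 × 10^7 cells/mL / 75.17 = 3.99 × 10^5 cells/mL

3.99 × 10^5 cells/mL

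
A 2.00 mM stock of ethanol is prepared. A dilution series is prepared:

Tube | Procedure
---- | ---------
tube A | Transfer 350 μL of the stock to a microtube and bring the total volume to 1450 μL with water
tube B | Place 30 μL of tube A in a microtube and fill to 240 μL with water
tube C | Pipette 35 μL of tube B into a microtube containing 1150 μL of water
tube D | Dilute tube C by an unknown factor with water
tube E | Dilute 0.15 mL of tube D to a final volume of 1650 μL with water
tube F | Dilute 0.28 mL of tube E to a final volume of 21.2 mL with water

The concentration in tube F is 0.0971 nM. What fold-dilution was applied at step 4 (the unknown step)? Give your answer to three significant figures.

22.0-fold

Step 1: 350 μL brought to 1450 μL → factor 1450/350 = 4.1429
Step 2: 30 μL brought to 240 μL → factor 240/30 = 8
Step 3: 35 μL + 1150 μL = 1185 μL total → factor 1185/35 = 33.857
Step 4: unknown factor x
Step 5: 0.15 mL brought to 1650 μL → factor 1.65/0.15 = 11
Step 6: 0.28 mL brought to 21.2 mL → factor 21.2/0.28 = 75.714
Product of known-step factors = 9.3457 × 10^5
Overall factor = 2.00 mM / (0.0971 nM) = 2.0597 × 10^7
x = 2.0597 × 10^7 / 9.3457 × 10^5 = 22.0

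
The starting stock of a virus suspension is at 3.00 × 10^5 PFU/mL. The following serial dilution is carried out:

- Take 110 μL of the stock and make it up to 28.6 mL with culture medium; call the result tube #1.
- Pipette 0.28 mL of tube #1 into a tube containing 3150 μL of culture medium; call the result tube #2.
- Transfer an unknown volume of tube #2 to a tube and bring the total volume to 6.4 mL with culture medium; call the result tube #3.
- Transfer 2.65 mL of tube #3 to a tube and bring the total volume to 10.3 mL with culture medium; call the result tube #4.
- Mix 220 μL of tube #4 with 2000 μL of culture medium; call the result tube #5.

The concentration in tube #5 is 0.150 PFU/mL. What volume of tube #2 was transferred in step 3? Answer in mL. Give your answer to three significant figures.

Step 1: 110 μL brought to 28.6 mL → factor 28600/110 = 260
Step 2: 0.28 mL + 3150 μL = 3.43 mL total → factor 3.43/0.28 = 12.25
Step 3: v brought to 6.4 mL → factor = 6.4 mL/v
Step 4: 2.65 mL brought to 10.3 mL → factor 10.3/2.65 = 3.8868
Step 5: 220 μL + 2000 μL = 2220 μL total → factor 2220/220 = 10.091
Product of known-step factors = 1.2492 × 10^5
Overall factor = 3.00 × 10^5 PFU/mL / (0.150 PFU/mL) = 2 × 10^6
Step-3 factor = 2 × 10^6 / 1.2492 × 10^5 = 16.01
v = 6.4 mL / 16.01 = 0.400 mL

0.400 mL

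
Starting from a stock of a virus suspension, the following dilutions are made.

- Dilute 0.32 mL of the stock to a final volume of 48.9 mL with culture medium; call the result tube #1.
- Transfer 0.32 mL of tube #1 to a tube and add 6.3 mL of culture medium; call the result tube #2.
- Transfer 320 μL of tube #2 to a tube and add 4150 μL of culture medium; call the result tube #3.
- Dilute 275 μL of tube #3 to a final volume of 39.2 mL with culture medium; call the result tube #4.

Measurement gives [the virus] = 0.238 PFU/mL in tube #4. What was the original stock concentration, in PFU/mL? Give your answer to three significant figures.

1.50 × 10^6 PFU/mL

Step 1: 0.32 mL brought to 48.9 mL → factor 48.9/0.32 = 152.81
Step 2: 0.32 mL + 6.3 mL = 6.62 mL total → factor 6.62/0.32 = 20.688
Step 3: 320 μL + 4150 μL = 4470 μL total → factor 4470/320 = 13.969
Step 4: 275 μL brought to 39.2 mL → factor 39200/275 = 142.55
Overall dilution factor = 152.81 × 20.688 × 13.969 × 142.55 = 6.2947 × 10^6
Stock = 0.238 PFU/mL × 6.2947 × 10^6 = 1.50 × 10^6 PFU/mL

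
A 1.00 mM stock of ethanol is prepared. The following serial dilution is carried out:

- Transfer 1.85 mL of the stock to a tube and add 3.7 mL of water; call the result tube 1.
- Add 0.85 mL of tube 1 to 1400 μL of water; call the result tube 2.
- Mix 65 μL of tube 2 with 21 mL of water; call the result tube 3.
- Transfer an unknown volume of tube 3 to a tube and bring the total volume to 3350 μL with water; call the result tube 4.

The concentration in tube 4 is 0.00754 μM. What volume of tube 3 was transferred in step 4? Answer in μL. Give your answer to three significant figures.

Step 1: 1.85 mL + 3.7 mL = 5.55 mL total → factor 5.55/1.85 = 3
Step 2: 0.85 mL + 1400 μL = 2.25 mL total → factor 2.25/0.85 = 2.6471
Step 3: 65 μL + 21 mL = 21065 μL total → factor 21065/65 = 324.08
Step 4: v brought to 3350 μL → factor = 3350 μL/v
Product of known-step factors = 2573.6
Overall factor = 1.00 mM / (0.00754 μM) = 1.3263 × 10^5
Step-4 factor = 1.3263 × 10^5 / 2573.6 = 51.534
v = 3350 μL / 51.534 = 65.0 μL

65.0 μL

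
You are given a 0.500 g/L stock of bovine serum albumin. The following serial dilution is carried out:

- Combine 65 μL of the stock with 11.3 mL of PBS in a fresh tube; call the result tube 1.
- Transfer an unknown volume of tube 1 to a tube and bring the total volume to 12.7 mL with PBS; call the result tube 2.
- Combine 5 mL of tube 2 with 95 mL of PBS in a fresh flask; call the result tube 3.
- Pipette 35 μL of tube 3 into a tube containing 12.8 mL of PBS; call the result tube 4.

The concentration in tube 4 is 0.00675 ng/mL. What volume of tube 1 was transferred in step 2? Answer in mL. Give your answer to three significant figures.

0.220 mL

Step 1: 65 μL + 11.3 mL = 11365 μL total → factor 11365/65 = 174.85
Step 2: v brought to 12.7 mL → factor = 12.7 mL/v
Step 3: 5 mL + 95 mL = 100 mL total → factor 100/5 = 20
Step 4: 35 μL + 12.8 mL = 12835 μL total → factor 12835/35 = 366.71
Product of known-step factors = 1.2824 × 10^6
Overall factor = 0.500 g/L / (0.00675 ng/mL) = 7.4074 × 10^7
Step-2 factor = 7.4074 × 10^7 / 1.2824 × 10^6 = 57.763
v = 12.7 mL / 57.763 = 0.220 mL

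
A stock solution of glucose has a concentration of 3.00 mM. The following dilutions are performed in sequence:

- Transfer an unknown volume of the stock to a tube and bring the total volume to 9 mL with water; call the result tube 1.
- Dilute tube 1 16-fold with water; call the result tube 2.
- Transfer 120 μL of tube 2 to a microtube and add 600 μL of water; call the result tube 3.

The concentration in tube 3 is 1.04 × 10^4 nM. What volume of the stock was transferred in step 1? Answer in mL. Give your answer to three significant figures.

Step 1: v brought to 9 mL → factor = 9 mL/v
Step 2: 16-fold → factor 16
Step 3: 120 μL + 600 μL = 720 μL total → factor 720/120 = 6
Product of known-step factors = 96
Overall factor = 3.00 mM / (1.04 × 10^4 nM) = 288.46
Step-1 factor = 288.46 / 96 = 3.0048
v = 9 mL / 3.0048 = 3.00 mL

3.00 mL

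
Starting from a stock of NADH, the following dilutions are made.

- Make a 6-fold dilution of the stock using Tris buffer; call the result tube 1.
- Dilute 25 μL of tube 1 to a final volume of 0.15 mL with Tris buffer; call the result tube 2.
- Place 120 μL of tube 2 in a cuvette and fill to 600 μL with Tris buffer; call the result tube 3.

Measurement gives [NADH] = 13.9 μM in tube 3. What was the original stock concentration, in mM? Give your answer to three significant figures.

Step 1: 6-fold → factor 6
Step 2: 25 μL brought to 0.15 mL → factor 150/25 = 6
Step 3: 120 μL brought to 600 μL → factor 600/120 = 5
Overall dilution factor = 6 × 6 × 5 = 180
Stock = 13.9 μM × 180 = 2502 μM = 2.50 mM

2.50 mM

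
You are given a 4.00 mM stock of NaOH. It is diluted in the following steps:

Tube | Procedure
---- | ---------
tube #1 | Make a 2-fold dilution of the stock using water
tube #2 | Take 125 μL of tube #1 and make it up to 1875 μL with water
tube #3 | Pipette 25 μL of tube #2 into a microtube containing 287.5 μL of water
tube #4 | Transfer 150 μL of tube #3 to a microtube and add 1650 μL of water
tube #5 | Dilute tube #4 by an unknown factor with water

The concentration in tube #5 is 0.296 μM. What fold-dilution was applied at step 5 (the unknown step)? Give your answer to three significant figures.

Step 1: 2-fold → factor 2
Step 2: 125 μL brought to 1875 μL → factor 1875/125 = 15
Step 3: 25 μL + 287.5 μL = 312.5 μL total → factor 312.5/25 = 12.5
Step 4: 150 μL + 1650 μL = 1800 μL total → factor 1800/150 = 12
Step 5: unknown factor x
Product of known-step factors = 4500
Overall factor = 4.00 mM / (0.296 μM) = 13514
x = 13514 / 4500 = 3.00

3.00-fold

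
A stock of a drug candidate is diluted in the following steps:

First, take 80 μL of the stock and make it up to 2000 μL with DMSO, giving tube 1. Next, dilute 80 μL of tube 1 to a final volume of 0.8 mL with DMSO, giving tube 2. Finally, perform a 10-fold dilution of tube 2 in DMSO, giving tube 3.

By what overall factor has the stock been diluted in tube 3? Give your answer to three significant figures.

Step 1: 80 μL brought to 2000 μL → factor 2000/80 = 25
Step 2: 80 μL brought to 0.8 mL → factor 800/80 = 10
Step 3: 10-fold → factor 10
Overall dilution factor = 25 × 10 × 10 = 2500

2.50 × 10^3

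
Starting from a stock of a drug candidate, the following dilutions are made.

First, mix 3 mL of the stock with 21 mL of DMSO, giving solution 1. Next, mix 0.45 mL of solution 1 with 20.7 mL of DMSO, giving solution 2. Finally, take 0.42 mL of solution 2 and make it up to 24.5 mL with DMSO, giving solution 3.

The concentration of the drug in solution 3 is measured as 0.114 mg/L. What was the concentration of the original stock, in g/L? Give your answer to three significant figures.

Step 1: 3 mL + 21 mL = 24 mL total → factor 24/3 = 8
Step 2: 0.45 mL + 20.7 mL = 21.15 mL total → factor 21.15/0.45 = 47
Step 3: 0.42 mL brought to 24.5 mL → factor 24.5/0.42 = 58.333
Overall dilution factor = 8 × 47 × 58.333 = 21933
Stock = 0.114 mg/L × 21933 = 2500 mg/L = 2.50 g/L

2.50 g/L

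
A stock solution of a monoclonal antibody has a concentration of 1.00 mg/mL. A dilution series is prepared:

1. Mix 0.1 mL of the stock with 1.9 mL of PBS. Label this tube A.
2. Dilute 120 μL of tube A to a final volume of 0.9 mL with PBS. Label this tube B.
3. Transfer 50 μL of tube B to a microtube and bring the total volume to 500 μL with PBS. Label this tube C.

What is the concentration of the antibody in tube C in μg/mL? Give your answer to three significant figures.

0.667 μg/mL

Step 1: 0.1 mL + 1.9 mL = 2 mL total → factor 2/0.1 = 20
Step 2: 120 μL brought to 0.9 mL → factor 900/120 = 7.5
Step 3: 50 μL brought to 500 μL → factor 500/50 = 10
Overall dilution factor = 20 × 7.5 × 10 = 1500
Final = 1.00 mg/mL / 1500 = 0.0006667 mg/mL = 0.667 μg/mL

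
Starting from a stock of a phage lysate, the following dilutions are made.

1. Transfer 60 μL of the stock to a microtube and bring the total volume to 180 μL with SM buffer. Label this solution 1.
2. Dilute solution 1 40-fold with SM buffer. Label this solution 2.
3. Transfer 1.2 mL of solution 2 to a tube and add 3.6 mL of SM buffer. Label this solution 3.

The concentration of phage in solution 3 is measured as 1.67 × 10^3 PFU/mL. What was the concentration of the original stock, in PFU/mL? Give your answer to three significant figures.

8.02 × 10^5 PFU/mL

Step 1: 60 μL brought to 180 μL → factor 180/60 = 3
Step 2: 40-fold → factor 40
Step 3: 1.2 mL + 3.6 mL = 4.8 mL total → factor 4.8/1.2 = 4
Overall dilution factor = 3 × 40 × 4 = 480
Stock = 1.67 × 10^3 PFU/mL × 480 = 8.02 × 10^5 PFU/mL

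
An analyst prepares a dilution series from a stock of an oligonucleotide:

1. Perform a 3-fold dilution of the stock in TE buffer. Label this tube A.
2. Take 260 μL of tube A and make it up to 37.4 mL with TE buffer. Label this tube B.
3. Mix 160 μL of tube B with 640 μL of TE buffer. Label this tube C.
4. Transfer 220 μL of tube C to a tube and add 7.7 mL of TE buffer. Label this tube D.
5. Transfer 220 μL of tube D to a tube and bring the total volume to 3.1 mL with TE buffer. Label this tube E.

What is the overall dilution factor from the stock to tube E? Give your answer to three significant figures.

1.09 × 10^6

Step 1: 3-fold → factor 3
Step 2: 260 μL brought to 37.4 mL → factor 37400/260 = 143.85
Step 3: 160 μL + 640 μL = 800 μL total → factor 800/160 = 5
Step 4: 220 μL + 7.7 mL = 7920 μL total → factor 7920/220 = 36
Step 5: 220 μL brought to 3.1 mL → factor 3100/220 = 14.091
Overall dilution factor = 3 × 143.85 × 5 × 36 × 14.091 = 1.0945 × 10^6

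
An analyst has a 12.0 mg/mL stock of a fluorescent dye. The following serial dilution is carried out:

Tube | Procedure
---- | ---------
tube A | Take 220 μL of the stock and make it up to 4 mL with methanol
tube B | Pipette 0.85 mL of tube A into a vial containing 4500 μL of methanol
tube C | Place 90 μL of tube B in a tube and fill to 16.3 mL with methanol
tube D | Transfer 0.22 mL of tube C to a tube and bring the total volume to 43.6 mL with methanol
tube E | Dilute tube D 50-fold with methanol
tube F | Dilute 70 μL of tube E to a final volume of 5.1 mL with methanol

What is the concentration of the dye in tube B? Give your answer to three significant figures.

0.105 mg/mL

Step 1: 220 μL brought to 4 mL → factor 4000/220 = 18.182
Step 2: 0.85 mL + 4500 μL = 5.35 mL total → factor 5.35/0.85 = 6.2941
Dilution factor through tube B = 18.182 × 6.2941 = 114.44
[tube B] = 12.0 mg/mL / 114.44 = 0.105 mg/mL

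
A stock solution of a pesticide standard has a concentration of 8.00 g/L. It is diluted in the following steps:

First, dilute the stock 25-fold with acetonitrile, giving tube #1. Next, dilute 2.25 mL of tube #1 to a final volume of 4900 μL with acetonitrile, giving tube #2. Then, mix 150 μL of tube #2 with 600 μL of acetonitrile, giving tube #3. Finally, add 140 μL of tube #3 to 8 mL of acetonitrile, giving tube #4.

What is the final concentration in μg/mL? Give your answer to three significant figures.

Step 1: 25-fold → factor 25
Step 2: 2.25 mL brought to 4900 μL → factor 4.9/2.25 = 2.1778
Step 3: 150 μL + 600 μL = 750 μL total → factor 750/150 = 5
Step 4: 140 μL + 8 mL = 8140 μL total → factor 8140/140 = 58.143
Overall dilution factor = 25 × 2.1778 × 5 × 58.143 = 15828
Final = 8.00 g/L / 15828 = 0.0005054 g/L = 0.505 μg/mL

0.505 μg/mL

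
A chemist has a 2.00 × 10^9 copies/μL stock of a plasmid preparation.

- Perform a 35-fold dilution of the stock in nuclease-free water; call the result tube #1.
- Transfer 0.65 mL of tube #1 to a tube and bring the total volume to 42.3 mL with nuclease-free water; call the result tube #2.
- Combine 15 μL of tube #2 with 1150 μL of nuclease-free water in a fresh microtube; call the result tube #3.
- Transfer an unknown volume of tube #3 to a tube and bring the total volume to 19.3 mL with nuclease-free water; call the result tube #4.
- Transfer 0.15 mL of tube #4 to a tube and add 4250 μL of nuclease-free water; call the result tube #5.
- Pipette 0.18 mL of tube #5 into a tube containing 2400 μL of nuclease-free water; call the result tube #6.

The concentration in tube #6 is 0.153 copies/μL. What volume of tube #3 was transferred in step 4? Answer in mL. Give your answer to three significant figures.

0.110 mL

Step 1: 35-fold → factor 35
Step 2: 0.65 mL brought to 42.3 mL → factor 42.3/0.65 = 65.077
Step 3: 15 μL + 1150 μL = 1165 μL total → factor 1165/15 = 77.667
Step 4: v brought to 19.3 mL → factor = 19.3 mL/v
Step 5: 0.15 mL + 4250 μL = 4.4 mL total → factor 4.4/0.15 = 29.333
Step 6: 0.18 mL + 2400 μL = 2.58 mL total → factor 2.58/0.18 = 14.333
Product of known-step factors = 7.4377 × 10^7
Overall factor = 2.00 × 10^9 copies/μL / (0.153 copies/μL) = 1.3072 × 10^10
Step-4 factor = 1.3072 × 10^10 / 7.4377 × 10^7 = 175.75
v = 19.3 mL / 175.75 = 0.110 mL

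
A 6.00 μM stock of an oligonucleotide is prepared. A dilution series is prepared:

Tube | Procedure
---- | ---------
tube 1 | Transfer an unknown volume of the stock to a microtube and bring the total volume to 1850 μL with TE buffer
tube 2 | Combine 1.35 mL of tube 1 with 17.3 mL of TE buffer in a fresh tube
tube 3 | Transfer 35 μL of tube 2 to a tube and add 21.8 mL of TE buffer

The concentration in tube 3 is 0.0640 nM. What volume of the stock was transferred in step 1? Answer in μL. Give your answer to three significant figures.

170 μL

Step 1: v brought to 1850 μL → factor = 1850 μL/v
Step 2: 1.35 mL + 17.3 mL = 18.65 mL total → factor 18.65/1.35 = 13.815
Step 3: 35 μL + 21.8 mL = 21835 μL total → factor 21835/35 = 623.86
Product of known-step factors = 8618.5
Overall factor = 6.00 μM / (0.0640 nM) = 93750
Step-1 factor = 93750 / 8618.5 = 10.878
v = 1850 μL / 10.878 = 170 μL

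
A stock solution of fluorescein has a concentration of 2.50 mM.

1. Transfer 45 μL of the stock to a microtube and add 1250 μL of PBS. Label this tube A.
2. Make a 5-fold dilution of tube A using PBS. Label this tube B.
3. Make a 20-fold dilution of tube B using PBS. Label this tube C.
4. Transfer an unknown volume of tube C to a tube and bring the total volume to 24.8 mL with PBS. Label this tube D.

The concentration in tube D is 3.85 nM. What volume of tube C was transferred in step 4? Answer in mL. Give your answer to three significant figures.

Step 1: 45 μL + 1250 μL = 1295 μL total → factor 1295/45 = 28.778
Step 2: 5-fold → factor 5
Step 3: 20-fold → factor 20
Step 4: v brought to 24.8 mL → factor = 24.8 mL/v
Product of known-step factors = 2877.8
Overall factor = 2.50 mM / (3.85 nM) = 6.4935 × 10^5
Step-4 factor = 6.4935 × 10^5 / 2877.8 = 225.64
v = 24.8 mL / 225.64 = 0.110 mL

0.110 mL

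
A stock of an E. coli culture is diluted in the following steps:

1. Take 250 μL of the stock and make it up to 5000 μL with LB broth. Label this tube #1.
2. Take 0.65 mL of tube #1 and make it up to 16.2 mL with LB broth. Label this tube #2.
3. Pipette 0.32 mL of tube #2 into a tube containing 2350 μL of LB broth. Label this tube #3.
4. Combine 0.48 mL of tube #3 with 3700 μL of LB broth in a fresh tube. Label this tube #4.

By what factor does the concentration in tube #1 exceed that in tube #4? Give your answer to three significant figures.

Step 1: 250 μL brought to 5000 μL → factor 5000/250 = 20
Step 2: 0.65 mL brought to 16.2 mL → factor 16.2/0.65 = 24.923
Step 3: 0.32 mL + 2350 μL = 2.67 mL total → factor 2.67/0.32 = 8.3438
Step 4: 0.48 mL + 3700 μL = 4.18 mL total → factor 4.18/0.48 = 8.7083
Dilution factor to tube #1 = 20; to tube #4 = 36218
[tube #1]/[tube #4] = (factor to tube #4)/(factor to tube #1) = 36218/20 = 1.81 × 10^3

1.81 × 10^3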